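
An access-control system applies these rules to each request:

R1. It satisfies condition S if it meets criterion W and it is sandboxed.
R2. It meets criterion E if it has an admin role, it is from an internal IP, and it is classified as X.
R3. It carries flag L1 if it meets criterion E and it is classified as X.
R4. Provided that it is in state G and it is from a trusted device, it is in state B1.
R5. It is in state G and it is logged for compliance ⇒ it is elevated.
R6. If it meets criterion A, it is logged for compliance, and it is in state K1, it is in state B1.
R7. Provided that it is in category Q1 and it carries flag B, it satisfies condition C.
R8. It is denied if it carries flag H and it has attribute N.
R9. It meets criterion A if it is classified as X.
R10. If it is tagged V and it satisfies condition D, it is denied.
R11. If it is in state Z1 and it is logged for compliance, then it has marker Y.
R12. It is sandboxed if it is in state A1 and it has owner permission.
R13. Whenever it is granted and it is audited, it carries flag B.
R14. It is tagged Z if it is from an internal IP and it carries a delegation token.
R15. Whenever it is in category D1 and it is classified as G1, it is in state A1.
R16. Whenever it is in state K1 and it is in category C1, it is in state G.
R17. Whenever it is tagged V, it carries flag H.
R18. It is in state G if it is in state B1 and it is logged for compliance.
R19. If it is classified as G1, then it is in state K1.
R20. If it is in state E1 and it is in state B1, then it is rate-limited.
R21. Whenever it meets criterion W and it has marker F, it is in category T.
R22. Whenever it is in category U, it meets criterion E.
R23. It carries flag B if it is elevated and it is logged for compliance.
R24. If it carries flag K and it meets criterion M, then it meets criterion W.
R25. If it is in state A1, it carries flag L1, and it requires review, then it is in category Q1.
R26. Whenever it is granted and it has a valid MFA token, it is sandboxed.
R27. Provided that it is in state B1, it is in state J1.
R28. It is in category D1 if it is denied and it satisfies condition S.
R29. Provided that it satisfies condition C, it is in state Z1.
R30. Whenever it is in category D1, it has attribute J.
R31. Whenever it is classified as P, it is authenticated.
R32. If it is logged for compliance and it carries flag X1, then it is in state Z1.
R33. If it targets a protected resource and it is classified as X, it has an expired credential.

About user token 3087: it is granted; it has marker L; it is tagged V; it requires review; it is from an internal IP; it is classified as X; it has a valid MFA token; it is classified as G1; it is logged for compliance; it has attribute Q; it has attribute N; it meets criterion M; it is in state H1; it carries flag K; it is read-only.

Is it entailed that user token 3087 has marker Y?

No

Forward chaining from the given facts derives: meets criterion A, carries flag H, is in state K1, meets criterion W, is sandboxed, satisfies condition S, is in state B1, is denied, is in state G, is in state J1, is in category D1, has attribute J, is elevated, is in state A1, carries flag B.
The only rule concluding "it has marker Y" is R11, which needs "it is in state Z1"; that is never established.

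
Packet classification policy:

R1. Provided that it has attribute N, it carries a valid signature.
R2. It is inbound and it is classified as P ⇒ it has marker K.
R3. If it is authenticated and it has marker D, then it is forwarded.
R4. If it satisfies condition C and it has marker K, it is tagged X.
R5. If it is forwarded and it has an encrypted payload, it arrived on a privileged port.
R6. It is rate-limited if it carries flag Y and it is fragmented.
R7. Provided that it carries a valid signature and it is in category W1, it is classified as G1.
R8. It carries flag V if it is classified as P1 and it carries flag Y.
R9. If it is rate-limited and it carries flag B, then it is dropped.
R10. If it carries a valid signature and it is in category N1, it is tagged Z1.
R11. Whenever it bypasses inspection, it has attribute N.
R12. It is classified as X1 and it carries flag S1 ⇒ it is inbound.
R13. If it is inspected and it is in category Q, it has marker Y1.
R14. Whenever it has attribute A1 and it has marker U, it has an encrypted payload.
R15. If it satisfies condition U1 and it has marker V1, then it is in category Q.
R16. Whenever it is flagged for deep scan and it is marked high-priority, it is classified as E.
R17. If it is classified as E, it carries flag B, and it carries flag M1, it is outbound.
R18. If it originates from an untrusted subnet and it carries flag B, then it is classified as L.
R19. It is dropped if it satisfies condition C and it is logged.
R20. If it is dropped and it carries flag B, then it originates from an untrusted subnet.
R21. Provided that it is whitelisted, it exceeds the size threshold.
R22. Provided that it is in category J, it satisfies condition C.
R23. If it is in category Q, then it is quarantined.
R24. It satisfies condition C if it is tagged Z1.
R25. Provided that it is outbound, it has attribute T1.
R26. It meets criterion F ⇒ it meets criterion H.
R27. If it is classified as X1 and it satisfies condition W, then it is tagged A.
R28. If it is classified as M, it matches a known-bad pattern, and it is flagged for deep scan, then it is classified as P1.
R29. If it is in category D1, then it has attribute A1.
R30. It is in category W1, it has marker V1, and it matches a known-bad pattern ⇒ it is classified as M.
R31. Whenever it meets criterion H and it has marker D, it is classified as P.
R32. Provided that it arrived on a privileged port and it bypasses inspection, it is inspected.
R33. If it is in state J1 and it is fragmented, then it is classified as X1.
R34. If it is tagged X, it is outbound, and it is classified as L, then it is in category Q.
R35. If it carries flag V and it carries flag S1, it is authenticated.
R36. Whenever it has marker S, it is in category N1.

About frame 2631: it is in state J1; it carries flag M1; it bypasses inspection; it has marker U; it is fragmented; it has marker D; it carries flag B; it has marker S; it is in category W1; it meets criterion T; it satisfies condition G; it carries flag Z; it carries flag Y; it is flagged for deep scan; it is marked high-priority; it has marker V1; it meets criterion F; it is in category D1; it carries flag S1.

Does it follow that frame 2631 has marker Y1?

Forward chaining from the given facts derives: is rate-limited, is dropped, has attribute N, is classified as E, is outbound, originates from an untrusted subnet, has attribute T1, meets criterion H, has attribute A1, is classified as P, is classified as X1, is in category N1, carries a valid signature, is classified as G1, is tagged Z1, is inbound, has an encrypted payload, is classified as L, satisfies condition C, has marker K, is tagged X, is in category Q, is quarantined.
The only rule concluding "it has marker Y1" is R13, which needs "it is inspected"; that is never established.

No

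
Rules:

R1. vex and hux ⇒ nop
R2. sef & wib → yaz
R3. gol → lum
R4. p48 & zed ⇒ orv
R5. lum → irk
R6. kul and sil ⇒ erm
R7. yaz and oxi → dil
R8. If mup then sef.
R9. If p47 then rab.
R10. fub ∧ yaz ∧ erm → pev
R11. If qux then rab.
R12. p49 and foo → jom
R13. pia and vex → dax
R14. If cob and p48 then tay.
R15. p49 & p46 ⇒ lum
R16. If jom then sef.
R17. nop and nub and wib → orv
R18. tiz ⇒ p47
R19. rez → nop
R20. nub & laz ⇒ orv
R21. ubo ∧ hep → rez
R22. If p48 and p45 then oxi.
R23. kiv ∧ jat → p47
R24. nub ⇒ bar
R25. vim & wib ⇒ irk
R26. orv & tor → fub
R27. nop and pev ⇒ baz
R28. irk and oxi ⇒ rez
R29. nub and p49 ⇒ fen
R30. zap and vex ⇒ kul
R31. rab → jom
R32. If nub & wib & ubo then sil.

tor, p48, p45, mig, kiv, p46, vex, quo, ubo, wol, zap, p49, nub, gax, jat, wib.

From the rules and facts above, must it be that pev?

Yes

lum  (by R15: p49, p46)
oxi  (by R22: p48, p45)
p47  (by R23: kiv, jat)
kul  (by R30: zap, vex)
sil  (by R32: nub, wib, ubo)
irk  (by R5: lum)
erm  (by R6: kul, sil)
rab  (by R9: p47)
rez  (by R28: irk, oxi)
jom  (by R31: rab)
sef  (by R16: jom)
nop  (by R19: rez)
yaz  (by R2: sef, wib)
orv  (by R17: nop, nub, wib)
fub  (by R26: orv, tor)
pev  (by R10: fub, yaz, erm)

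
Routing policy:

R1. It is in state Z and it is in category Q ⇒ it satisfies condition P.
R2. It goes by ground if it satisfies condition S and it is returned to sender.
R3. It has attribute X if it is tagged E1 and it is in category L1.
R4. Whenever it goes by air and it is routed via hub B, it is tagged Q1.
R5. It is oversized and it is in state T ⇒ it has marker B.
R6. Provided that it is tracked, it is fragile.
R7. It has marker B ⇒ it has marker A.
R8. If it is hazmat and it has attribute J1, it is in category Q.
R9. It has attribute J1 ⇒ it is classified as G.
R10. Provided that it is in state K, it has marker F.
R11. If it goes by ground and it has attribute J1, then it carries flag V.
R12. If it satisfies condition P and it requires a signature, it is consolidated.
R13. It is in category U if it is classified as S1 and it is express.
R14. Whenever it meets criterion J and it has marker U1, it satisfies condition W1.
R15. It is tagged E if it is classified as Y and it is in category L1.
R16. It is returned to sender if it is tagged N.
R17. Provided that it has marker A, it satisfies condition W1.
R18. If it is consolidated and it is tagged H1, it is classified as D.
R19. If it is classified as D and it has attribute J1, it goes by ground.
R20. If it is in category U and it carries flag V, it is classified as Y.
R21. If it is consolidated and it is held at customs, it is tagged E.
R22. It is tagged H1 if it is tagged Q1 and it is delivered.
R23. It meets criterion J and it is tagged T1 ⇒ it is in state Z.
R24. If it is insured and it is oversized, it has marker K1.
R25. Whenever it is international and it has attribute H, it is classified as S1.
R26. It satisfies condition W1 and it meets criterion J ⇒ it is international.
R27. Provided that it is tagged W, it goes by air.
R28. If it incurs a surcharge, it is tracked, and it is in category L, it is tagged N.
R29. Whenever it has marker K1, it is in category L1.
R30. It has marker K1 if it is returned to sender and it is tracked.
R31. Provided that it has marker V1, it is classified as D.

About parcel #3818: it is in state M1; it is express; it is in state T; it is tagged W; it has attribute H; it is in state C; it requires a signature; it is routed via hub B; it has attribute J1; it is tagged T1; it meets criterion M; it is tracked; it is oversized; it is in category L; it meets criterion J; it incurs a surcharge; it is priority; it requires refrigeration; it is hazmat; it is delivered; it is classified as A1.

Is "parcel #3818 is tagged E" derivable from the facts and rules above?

By R5 (it is oversized, it is in state T): it has marker B.
By R7 (it has marker B): it has marker A.
By R8 (it is hazmat, it has attribute J1): it is in category Q.
By R17 (it has marker A): it satisfies condition W1.
By R23 (it meets criterion J, it is tagged T1): it is in state Z.
By R26 (it satisfies condition W1, it meets criterion J): it is international.
By R27 (it is tagged W): it goes by air.
By R28 (it incurs a surcharge, it is tracked, it is in category L): it is tagged N.
By R1 (it is in state Z, it is in category Q): it satisfies condition P.
By R4 (it goes by air, it is routed via hub B): it is tagged Q1.
By R12 (it satisfies condition P, it requires a signature): it is consolidated.
By R16 (it is tagged N): it is returned to sender.
By R22 (it is tagged Q1, it is delivered): it is tagged H1.
By R25 (it is international, it has attribute H): it is classified as S1.
By R30 (it is returned to sender, it is tracked): it has marker K1.
By R13 (it is classified as S1, it is express): it is in category U.
By R18 (it is consolidated, it is tagged H1): it is classified as D.
By R19 (it is classified as D, it has attribute J1): it goes by ground.
By R29 (it has marker K1): it is in category L1.
By R11 (it goes by ground, it has attribute J1): it carries flag V.
By R20 (it is in category U, it carries flag V): it is classified as Y.
By R15 (it is classified as Y, it is in category L1): it is tagged E.

Yes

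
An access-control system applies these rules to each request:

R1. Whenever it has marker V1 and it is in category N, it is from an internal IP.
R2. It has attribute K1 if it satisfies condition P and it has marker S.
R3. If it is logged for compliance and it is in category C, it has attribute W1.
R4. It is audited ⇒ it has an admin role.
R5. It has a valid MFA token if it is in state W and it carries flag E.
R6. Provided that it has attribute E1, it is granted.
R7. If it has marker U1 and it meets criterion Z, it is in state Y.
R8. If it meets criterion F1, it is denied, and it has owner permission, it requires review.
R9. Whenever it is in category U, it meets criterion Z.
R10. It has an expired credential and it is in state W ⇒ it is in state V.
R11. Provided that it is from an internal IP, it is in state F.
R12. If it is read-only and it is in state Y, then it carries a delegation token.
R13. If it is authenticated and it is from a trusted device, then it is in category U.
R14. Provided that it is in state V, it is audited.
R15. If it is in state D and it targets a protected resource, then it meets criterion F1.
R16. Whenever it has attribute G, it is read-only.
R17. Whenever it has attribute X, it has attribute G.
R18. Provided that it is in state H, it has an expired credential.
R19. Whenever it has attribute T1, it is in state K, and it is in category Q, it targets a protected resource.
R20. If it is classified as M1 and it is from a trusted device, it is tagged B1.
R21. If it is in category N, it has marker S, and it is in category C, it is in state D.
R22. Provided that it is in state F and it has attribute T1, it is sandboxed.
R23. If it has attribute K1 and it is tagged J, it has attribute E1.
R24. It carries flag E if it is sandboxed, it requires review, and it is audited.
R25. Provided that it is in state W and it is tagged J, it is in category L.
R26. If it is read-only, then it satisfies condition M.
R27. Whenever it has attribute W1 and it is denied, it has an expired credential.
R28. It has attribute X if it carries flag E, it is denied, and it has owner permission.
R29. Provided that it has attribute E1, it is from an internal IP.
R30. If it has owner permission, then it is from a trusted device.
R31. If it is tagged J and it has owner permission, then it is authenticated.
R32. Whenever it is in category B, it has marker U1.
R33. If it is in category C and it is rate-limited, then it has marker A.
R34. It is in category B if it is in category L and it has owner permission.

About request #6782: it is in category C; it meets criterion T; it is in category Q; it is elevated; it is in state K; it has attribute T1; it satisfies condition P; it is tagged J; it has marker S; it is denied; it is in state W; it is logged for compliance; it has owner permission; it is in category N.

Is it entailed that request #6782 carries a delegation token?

Yes

By R2 (it satisfies condition P, it has marker S): it has attribute K1.
By R3 (it is logged for compliance, it is in category C): it has attribute W1.
By R19 (it has attribute T1, it is in state K, it is in category Q): it targets a protected resource.
By R21 (it is in category N, it has marker S, it is in category C): it is in state D.
By R23 (it has attribute K1, it is tagged J): it has attribute E1.
By R25 (it is in state W, it is tagged J): it is in category L.
By R27 (it has attribute W1, it is denied): it has an expired credential.
By R29 (it has attribute E1): it is from an internal IP.
By R30 (it has owner permission): it is from a trusted device.
By R31 (it is tagged J, it has owner permission): it is authenticated.
By R34 (it is in category L, it has owner permission): it is in category B.
By R10 (it has an expired credential, it is in state W): it is in state V.
By R11 (it is from an internal IP): it is in state F.
By R13 (it is authenticated, it is from a trusted device): it is in category U.
By R14 (it is in state V): it is audited.
By R15 (it is in state D, it targets a protected resource): it meets criterion F1.
By R22 (it is in state F, it has attribute T1): it is sandboxed.
By R32 (it is in category B): it has marker U1.
By R8 (it meets criterion F1, it is denied, it has owner permission): it requires review.
By R9 (it is in category U): it meets criterion Z.
By R24 (it is sandboxed, it requires review, it is audited): it carries flag E.
By R28 (it carries flag E, it is denied, it has owner permission): it has attribute X.
By R7 (it has marker U1, it meets criterion Z): it is in state Y.
By R17 (it has attribute X): it has attribute G.
By R16 (it has attribute G): it is read-only.
By R12 (it is read-only, it is in state Y): it carries a delegation token.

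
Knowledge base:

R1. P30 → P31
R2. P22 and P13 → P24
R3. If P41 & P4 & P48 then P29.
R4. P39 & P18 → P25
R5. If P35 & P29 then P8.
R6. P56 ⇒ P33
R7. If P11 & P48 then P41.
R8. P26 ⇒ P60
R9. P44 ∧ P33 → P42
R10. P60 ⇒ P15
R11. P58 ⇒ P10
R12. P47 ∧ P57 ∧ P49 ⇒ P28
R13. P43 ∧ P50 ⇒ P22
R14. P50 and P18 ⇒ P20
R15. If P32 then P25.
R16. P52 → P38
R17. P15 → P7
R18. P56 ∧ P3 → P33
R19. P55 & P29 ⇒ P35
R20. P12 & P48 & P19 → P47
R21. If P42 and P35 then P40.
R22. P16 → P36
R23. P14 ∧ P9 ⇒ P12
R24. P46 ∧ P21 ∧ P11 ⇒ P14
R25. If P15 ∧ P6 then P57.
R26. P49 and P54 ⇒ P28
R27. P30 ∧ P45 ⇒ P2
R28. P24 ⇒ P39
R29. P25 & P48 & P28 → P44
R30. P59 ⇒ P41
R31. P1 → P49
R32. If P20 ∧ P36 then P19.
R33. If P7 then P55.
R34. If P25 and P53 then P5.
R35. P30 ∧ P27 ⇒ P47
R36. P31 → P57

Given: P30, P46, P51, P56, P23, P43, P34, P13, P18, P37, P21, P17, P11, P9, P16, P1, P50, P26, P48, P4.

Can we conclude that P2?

No

Forward chaining from the given facts derives: P31, P33, P41, P60, P15, P22, P20, P7, P36, P14, P49, P19, P55, P57, P24, P29, P35, P12, P39, P25, P8, P47, P28, P44, P42, P40.
The only rule concluding P2 is R27, which needs P45; that is never established.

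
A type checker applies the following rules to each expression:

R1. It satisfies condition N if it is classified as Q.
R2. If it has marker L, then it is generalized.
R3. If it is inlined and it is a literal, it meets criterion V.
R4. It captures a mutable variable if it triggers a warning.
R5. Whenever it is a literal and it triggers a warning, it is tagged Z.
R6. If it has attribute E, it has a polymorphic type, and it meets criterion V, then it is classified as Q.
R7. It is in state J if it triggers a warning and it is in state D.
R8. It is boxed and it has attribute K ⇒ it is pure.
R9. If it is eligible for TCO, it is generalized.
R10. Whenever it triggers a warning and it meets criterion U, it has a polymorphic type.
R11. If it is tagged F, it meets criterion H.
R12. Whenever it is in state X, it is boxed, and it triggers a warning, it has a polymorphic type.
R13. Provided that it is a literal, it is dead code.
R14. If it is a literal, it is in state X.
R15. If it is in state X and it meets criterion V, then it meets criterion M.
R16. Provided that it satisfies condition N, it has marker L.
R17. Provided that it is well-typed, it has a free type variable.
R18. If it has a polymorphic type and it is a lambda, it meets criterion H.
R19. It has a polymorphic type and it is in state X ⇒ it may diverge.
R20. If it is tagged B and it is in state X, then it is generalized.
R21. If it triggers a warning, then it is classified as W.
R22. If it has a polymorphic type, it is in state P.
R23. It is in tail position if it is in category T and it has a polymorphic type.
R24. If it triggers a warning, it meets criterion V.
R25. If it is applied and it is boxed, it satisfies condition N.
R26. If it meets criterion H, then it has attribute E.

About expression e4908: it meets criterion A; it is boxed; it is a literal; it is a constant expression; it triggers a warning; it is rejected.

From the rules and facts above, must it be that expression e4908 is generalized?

No

Forward chaining from the given facts derives: captures a mutable variable, is tagged Z, is dead code, is in state X, is classified as W, meets criterion V, has a polymorphic type, meets criterion M, may diverge, is in state P.
Rules concluding "it is generalized": R2 needs "it has marker L"; R9 needs "it is eligible for TCO"; R20 needs "it is tagged B" — none of these are established.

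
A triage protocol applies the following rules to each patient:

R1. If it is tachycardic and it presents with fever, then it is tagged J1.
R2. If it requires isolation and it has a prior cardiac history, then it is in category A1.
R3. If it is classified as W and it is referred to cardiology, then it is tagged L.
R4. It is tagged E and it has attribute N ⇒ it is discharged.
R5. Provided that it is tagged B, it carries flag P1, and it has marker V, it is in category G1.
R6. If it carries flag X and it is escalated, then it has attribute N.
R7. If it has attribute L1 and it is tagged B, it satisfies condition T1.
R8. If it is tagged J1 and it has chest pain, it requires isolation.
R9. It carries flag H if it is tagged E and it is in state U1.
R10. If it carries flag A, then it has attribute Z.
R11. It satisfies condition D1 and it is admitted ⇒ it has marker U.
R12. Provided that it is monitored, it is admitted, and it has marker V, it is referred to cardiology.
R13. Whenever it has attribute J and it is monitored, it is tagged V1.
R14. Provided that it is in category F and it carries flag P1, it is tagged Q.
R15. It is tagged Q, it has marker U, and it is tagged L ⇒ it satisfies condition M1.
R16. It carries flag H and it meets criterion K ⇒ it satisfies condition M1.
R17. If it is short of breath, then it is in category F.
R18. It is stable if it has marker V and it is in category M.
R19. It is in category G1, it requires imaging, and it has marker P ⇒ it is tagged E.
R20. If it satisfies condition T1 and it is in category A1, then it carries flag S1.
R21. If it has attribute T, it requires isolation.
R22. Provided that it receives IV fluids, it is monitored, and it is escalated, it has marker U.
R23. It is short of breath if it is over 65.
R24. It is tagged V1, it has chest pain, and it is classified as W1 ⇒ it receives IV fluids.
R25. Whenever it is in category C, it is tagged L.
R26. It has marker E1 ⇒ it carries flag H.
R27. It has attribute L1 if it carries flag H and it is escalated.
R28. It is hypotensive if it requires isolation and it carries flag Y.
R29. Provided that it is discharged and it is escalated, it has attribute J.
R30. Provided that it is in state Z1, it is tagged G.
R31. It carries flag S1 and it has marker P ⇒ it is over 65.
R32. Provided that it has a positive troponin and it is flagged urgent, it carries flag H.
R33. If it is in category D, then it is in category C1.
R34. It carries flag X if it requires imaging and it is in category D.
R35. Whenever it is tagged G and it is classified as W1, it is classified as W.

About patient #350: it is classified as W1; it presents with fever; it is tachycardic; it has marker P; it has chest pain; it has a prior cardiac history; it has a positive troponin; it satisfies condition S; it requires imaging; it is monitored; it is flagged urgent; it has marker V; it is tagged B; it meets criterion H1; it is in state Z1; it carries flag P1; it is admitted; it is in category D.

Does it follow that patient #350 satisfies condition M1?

No

Forward chaining from the given facts derives: is tagged J1, is in category G1, requires isolation, is referred to cardiology, is tagged E, is tagged G, carries flag H, is in category C1, carries flag X, is classified as W, is in category A1, is tagged L.
Rules concluding "it satisfies condition M1": R15 needs "it is tagged Q"; R16 needs "it meets criterion K" — none of these are established.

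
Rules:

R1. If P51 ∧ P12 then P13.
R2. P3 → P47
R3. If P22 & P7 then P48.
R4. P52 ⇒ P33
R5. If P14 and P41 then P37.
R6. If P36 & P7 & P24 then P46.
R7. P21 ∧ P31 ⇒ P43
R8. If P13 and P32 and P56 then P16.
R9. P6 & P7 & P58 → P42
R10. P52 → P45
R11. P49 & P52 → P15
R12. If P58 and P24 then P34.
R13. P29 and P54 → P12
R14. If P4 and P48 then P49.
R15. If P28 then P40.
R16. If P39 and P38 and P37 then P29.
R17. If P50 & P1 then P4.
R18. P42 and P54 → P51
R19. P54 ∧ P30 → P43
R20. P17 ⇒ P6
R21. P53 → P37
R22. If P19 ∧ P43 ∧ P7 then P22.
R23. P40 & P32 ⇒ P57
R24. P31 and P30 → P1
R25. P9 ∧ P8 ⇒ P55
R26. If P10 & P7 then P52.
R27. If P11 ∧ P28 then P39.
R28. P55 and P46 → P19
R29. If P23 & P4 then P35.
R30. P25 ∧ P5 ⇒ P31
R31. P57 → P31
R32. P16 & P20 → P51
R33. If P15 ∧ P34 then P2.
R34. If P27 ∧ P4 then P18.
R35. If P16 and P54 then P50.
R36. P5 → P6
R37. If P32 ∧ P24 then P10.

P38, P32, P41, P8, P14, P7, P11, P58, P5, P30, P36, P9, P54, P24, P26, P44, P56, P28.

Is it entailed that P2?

Yes

P37  (by R5: P14, P41)
P46  (by R6: P36, P7, P24)
P34  (by R12: P58, P24)
P40  (by R15: P28)
P43  (by R19: P54, P30)
P57  (by R23: P40, P32)
P55  (by R25: P9, P8)
P39  (by R27: P11, P28)
P19  (by R28: P55, P46)
P31  (by R31: P57)
P6  (by R36: P5)
P10  (by R37: P32, P24)
P42  (by R9: P6, P7, P58)
P29  (by R16: P39, P38, P37)
P51  (by R18: P42, P54)
P22  (by R22: P19, P43, P7)
P1  (by R24: P31, P30)
P52  (by R26: P10, P7)
P48  (by R3: P22, P7)
P12  (by R13: P29, P54)
P13  (by R1: P51, P12)
P16  (by R8: P13, P32, P56)
P50  (by R35: P16, P54)
P4  (by R17: P50, P1)
P49  (by R14: P4, P48)
P15  (by R11: P49, P52)
P2  (by R33: P15, P34)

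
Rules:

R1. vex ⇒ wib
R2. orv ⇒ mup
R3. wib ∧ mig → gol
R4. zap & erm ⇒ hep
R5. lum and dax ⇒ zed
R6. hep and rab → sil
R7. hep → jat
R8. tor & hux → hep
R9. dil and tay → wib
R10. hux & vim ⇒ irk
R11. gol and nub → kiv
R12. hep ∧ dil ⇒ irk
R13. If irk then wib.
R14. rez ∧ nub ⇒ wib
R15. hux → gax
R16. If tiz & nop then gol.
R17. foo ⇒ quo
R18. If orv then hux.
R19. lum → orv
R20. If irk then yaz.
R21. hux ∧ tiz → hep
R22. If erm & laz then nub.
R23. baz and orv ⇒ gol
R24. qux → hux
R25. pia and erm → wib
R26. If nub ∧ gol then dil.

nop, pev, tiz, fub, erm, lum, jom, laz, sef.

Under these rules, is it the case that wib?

Yes

gol  (by R16: tiz, nop)
orv  (by R19: lum)
nub  (by R22: erm, laz)
dil  (by R26: nub, gol)
hux  (by R18: orv)
hep  (by R21: hux, tiz)
irk  (by R12: hep, dil)
wib  (by R13: irk)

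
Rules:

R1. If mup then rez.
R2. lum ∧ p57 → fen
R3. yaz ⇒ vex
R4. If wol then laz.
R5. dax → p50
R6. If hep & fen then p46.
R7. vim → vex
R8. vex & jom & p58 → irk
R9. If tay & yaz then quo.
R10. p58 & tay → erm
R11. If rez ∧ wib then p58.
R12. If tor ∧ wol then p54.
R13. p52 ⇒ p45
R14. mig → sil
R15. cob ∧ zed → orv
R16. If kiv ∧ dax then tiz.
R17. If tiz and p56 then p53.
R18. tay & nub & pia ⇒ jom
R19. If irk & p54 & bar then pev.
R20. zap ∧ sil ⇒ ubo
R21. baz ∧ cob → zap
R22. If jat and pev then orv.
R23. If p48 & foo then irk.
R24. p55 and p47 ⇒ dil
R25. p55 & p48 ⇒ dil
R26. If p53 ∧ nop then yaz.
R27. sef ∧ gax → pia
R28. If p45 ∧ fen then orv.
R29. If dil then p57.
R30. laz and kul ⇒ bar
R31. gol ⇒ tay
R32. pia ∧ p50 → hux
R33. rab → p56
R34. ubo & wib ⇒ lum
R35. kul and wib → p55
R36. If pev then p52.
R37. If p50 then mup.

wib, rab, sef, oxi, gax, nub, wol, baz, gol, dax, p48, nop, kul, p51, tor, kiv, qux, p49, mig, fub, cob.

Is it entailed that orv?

laz  (by R4: wol)
p50  (by R5: dax)
p54  (by R12: tor, wol)
sil  (by R14: mig)
tiz  (by R16: kiv, dax)
zap  (by R21: baz, cob)
pia  (by R27: sef, gax)
bar  (by R30: laz, kul)
tay  (by R31: gol)
p56  (by R33: rab)
p55  (by R35: kul, wib)
mup  (by R37: p50)
rez  (by R1: mup)
p58  (by R11: rez, wib)
p53  (by R17: tiz, p56)
jom  (by R18: tay, nub, pia)
ubo  (by R20: zap, sil)
dil  (by R25: p55, p48)
yaz  (by R26: p53, nop)
p57  (by R29: dil)
lum  (by R34: ubo, wib)
fen  (by R2: lum, p57)
vex  (by R3: yaz)
irk  (by R8: vex, jom, p58)
pev  (by R19: irk, p54, bar)
p52  (by R36: pev)
p45  (by R13: p52)
orv  (by R28: p45, fen)

Yes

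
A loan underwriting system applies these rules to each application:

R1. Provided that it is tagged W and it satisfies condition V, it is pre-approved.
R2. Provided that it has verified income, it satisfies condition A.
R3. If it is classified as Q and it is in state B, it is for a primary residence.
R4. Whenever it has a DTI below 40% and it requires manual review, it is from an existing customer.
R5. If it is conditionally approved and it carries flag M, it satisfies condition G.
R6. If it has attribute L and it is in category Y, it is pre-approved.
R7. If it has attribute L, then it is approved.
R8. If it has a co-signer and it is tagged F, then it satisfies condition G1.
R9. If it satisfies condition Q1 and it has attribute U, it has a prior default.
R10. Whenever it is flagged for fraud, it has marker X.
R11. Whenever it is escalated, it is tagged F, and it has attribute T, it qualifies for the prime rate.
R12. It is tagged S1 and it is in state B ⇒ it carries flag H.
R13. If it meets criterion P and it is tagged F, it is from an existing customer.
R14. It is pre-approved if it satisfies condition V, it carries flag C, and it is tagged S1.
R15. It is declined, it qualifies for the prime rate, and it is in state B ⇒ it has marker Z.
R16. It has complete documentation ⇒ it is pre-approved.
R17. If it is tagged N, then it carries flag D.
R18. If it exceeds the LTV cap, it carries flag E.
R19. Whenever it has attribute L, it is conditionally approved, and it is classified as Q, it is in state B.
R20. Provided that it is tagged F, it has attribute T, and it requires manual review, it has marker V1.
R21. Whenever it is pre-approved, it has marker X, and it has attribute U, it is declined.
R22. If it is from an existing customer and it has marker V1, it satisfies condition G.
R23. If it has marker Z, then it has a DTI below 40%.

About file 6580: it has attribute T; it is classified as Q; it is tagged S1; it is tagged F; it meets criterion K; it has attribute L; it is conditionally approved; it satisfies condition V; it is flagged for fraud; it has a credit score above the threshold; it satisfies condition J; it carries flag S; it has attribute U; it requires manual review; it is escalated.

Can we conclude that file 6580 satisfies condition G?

No

Forward chaining from the given facts derives: is approved, has marker X, qualifies for the prime rate, is in state B, has marker V1, is for a primary residence, carries flag H.
Rules concluding "it satisfies condition G": R5 needs "it carries flag M"; R22 needs "it is from an existing customer" — none of these are established.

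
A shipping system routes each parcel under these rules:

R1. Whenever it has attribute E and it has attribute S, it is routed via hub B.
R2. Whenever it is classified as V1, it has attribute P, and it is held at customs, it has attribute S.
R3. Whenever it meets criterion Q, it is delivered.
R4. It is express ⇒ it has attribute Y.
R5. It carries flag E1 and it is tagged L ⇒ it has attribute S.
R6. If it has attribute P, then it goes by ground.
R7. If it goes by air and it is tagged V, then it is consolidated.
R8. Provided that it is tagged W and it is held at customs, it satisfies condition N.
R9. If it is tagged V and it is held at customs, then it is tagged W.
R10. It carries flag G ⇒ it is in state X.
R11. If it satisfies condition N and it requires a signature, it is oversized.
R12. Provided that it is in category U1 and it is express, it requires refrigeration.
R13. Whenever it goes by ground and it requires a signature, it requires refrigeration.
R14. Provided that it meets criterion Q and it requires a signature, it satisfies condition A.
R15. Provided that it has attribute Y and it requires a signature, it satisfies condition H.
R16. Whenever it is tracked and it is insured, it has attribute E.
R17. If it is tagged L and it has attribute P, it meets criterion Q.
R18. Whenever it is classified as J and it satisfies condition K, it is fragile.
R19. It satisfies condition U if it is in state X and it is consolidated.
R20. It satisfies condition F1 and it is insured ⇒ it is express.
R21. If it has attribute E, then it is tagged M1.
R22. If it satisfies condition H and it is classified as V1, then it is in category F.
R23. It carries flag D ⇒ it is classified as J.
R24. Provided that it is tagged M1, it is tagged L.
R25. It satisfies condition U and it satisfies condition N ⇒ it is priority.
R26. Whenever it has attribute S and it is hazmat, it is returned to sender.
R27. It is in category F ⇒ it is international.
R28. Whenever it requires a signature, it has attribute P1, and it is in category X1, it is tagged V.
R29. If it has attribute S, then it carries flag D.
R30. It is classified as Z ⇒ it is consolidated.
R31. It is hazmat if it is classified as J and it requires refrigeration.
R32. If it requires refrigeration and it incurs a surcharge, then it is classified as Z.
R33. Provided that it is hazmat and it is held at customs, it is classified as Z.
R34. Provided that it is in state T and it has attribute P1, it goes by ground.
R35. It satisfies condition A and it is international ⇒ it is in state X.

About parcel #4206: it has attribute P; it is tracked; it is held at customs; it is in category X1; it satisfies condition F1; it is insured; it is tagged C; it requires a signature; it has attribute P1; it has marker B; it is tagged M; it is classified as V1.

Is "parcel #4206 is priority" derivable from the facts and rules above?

Yes

By R2 (it is classified as V1, it has attribute P, it is held at customs): it has attribute S.
By R6 (it has attribute P): it goes by ground.
By R13 (it goes by ground, it requires a signature): it requires refrigeration.
By R16 (it is tracked, it is insured): it has attribute E.
By R20 (it satisfies condition F1, it is insured): it is express.
By R21 (it has attribute E): it is tagged M1.
By R24 (it is tagged M1): it is tagged L.
By R28 (it requires a signature, it has attribute P1, it is in category X1): it is tagged V.
By R29 (it has attribute S): it carries flag D.
By R4 (it is express): it has attribute Y.
By R9 (it is tagged V, it is held at customs): it is tagged W.
By R15 (it has attribute Y, it requires a signature): it satisfies condition H.
By R17 (it is tagged L, it has attribute P): it meets criterion Q.
By R22 (it satisfies condition H, it is classified as V1): it is in category F.
By R23 (it carries flag D): it is classified as J.
By R27 (it is in category F): it is international.
By R31 (it is classified as J, it requires refrigeration): it is hazmat.
By R33 (it is hazmat, it is held at customs): it is classified as Z.
By R8 (it is tagged W, it is held at customs): it satisfies condition N.
By R14 (it meets criterion Q, it requires a signature): it satisfies condition A.
By R30 (it is classified as Z): it is consolidated.
By R35 (it satisfies condition A, it is international): it is in state X.
By R19 (it is in state X, it is consolidated): it satisfies condition U.
By R25 (it satisfies condition U, it satisfies condition N): it is priority.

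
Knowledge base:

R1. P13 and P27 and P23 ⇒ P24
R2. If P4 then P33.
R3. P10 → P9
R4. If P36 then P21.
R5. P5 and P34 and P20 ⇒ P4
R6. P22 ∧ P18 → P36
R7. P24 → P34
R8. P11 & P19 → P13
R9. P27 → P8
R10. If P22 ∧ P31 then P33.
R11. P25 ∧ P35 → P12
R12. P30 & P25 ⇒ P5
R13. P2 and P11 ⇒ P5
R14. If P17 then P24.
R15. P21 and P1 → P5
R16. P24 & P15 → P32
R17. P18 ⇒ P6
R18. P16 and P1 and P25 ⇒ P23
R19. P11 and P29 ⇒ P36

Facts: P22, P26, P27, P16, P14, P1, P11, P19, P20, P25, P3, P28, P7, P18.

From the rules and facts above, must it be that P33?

Yes

P36  (by R6: P22, P18)
P13  (by R8: P11, P19)
P23  (by R18: P16, P1, P25)
P24  (by R1: P13, P27, P23)
P21  (by R4: P36)
P34  (by R7: P24)
P5  (by R15: P21, P1)
P4  (by R5: P5, P34, P20)
P33  (by R2: P4)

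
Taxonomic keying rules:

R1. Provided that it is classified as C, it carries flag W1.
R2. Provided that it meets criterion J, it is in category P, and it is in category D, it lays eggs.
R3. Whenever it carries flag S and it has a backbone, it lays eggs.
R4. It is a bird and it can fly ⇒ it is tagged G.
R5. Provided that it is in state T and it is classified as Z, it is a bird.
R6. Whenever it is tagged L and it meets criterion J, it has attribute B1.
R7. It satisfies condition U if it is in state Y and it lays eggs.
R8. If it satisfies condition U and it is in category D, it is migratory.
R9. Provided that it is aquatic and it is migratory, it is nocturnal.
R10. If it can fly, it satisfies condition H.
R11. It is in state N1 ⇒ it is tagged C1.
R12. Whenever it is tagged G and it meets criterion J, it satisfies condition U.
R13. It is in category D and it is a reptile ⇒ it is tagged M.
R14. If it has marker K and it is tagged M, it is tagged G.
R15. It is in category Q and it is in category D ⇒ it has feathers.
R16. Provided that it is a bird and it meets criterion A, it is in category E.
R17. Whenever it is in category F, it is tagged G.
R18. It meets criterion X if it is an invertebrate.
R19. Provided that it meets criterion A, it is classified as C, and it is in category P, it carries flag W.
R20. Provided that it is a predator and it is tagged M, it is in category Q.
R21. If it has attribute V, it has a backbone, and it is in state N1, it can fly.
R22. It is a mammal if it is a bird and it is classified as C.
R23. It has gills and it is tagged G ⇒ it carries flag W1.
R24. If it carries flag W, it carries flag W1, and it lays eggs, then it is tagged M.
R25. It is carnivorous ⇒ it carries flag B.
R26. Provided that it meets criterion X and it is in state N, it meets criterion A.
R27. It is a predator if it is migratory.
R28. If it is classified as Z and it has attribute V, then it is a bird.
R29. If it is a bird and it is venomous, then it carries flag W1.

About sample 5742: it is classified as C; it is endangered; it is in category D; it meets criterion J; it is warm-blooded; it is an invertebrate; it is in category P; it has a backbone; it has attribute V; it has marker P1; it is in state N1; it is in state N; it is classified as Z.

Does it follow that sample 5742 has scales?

Forward chaining from the given facts derives: carries flag W1, lays eggs, is tagged C1, meets criterion X, can fly, meets criterion A, is a bird, is tagged G, satisfies condition H, satisfies condition U, is in category E, carries flag W, is a mammal, is tagged M, is migratory, is a predator, is in category Q, has feathers.
No rule has "it has scales" as its conclusion, and it is not among the given facts.

No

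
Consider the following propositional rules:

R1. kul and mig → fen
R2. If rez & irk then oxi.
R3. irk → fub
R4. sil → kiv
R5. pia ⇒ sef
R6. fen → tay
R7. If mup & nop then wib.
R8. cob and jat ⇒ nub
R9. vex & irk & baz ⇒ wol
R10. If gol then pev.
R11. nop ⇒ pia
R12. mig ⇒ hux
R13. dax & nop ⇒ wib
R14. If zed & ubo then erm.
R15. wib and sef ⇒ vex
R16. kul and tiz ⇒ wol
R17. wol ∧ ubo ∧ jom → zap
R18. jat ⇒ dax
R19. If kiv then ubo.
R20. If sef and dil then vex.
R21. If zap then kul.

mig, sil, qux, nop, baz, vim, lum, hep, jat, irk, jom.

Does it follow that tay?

Yes

kiv  (by R4: sil)
pia  (by R11: nop)
dax  (by R18: jat)
ubo  (by R19: kiv)
sef  (by R5: pia)
wib  (by R13: dax, nop)
vex  (by R15: wib, sef)
wol  (by R9: vex, irk, baz)
zap  (by R17: wol, ubo, jom)
kul  (by R21: zap)
fen  (by R1: kul, mig)
tay  (by R6: fen)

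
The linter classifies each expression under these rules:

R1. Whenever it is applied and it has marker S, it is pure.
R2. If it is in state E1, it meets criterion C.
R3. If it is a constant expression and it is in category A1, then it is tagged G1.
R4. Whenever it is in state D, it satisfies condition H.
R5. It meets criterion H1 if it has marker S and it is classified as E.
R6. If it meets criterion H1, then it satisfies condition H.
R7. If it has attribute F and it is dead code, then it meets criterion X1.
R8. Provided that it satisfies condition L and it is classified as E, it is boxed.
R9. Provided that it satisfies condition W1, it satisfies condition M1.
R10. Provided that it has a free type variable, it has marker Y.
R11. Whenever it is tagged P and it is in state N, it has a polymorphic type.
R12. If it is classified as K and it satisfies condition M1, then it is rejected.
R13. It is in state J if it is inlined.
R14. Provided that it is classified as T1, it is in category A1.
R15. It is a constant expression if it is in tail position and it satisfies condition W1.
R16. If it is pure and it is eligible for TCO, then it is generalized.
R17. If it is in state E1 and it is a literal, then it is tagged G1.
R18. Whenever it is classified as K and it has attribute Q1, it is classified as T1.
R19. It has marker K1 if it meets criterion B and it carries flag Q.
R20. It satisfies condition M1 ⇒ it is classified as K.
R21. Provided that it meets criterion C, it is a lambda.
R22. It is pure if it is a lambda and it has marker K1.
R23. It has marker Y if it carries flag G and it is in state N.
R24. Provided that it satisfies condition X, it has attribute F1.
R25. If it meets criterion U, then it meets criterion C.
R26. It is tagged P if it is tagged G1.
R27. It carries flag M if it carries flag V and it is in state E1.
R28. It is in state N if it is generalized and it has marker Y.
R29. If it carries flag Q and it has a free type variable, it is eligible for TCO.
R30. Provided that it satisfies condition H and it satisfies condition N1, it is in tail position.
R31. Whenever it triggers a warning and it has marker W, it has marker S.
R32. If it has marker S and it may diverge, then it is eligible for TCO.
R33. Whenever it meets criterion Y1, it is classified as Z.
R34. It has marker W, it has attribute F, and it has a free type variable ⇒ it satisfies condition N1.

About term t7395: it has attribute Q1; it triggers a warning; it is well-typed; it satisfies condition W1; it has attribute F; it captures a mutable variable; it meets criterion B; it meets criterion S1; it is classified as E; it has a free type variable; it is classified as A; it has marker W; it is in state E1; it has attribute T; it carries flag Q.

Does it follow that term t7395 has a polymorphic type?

Yes

By R2 (it is in state E1): it meets criterion C.
By R9 (it satisfies condition W1): it satisfies condition M1.
By R10 (it has a free type variable): it has marker Y.
By R19 (it meets criterion B, it carries flag Q): it has marker K1.
By R20 (it satisfies condition M1): it is classified as K.
By R21 (it meets criterion C): it is a lambda.
By R22 (it is a lambda, it has marker K1): it is pure.
By R29 (it carries flag Q, it has a free type variable): it is eligible for TCO.
By R31 (it triggers a warning, it has marker W): it has marker S.
By R34 (it has marker W, it has attribute F, it has a free type variable): it satisfies condition N1.
By R5 (it has marker S, it is classified as E): it meets criterion H1.
By R6 (it meets criterion H1): it satisfies condition H.
By R16 (it is pure, it is eligible for TCO): it is generalized.
By R18 (it is classified as K, it has attribute Q1): it is classified as T1.
By R28 (it is generalized, it has marker Y): it is in state N.
By R30 (it satisfies condition H, it satisfies condition N1): it is in tail position.
By R14 (it is classified as T1): it is in category A1.
By R15 (it is in tail position, it satisfies condition W1): it is a constant expression.
By R3 (it is a constant expression, it is in category A1): it is tagged G1.
By R26 (it is tagged G1): it is tagged P.
By R11 (it is tagged P, it is in state N): it has a polymorphic type.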